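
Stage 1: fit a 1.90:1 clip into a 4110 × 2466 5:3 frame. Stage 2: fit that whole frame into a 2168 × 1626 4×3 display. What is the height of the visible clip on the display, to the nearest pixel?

1141 px

Inside the 4110×2466 canvas the clip is width-limited at 4110.00 × 2163.16.
Second fit — the 5:3 canvas into 2168×1626 spans the width: 2168.00 × 1300.80 (×0.5275 from 4110×2466).
So the clip's height is 2163.16 × 0.5275 ≈ 1141.05.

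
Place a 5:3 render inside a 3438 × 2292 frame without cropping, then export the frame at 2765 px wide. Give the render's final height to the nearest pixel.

At 3438×2292 the render is width-limited, so height = 3438 × 3/5 ≈ 2062.80 px.
The frame scales by 2765/3438 = 0.8042; 2062.80 × 0.8042 ≈ 1659.00 px.

1659 px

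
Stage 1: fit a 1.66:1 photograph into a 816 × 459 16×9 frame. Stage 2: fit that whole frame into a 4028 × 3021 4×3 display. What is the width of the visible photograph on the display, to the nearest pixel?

3761 px

Inside the 816×459 canvas the photograph is height-limited at 761.94 × 459.00.
16×9 in 4028×3021: fills the width, so the intermediate becomes 4028.00 × 2265.75 — a scale of ×4.9363.
Applying the same ×4.9363: 761.94 → 3761.14.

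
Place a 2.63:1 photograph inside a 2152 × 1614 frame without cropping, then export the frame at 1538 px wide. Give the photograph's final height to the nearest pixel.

585 px

At 2152×1614 the photograph is width-limited, so height = 2152 / 2.630 ≈ 818.25 px.
The frame scales by 1538/2152 = 0.7147; 818.25 × 0.7147 ≈ 584.79 px.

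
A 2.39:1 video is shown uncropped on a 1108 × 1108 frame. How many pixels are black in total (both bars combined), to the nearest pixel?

713997 pixels

2.39:1 is wider than square, so it spans the full width.
That makes the image 463.5983 px tall (1108 / 2.390).
1108 − 463.5983 = 644.4017 px of bars.
Across the 1108-px span: 644.4017 × 1108 ≈ 713997 px.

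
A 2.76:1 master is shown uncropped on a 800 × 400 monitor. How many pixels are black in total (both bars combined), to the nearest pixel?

88116 pixels

2.76:1 is wider than Univisium 2:1, so it spans the full width.
The master is 800 / 2.760 ≈ 289.8551 px tall.
400 − 289.8551 = 110.1449 px of bars.
Across the 800-px span: 110.1449 × 800 ≈ 88116 px.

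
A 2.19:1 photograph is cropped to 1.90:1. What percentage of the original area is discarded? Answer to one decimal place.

13.2%

1.90:1 is narrower than 2.19:1, so the crop keeps the full height and trims the width.
Fraction kept = (1.900)/(2.190) ≈ 86.76%, so 13.24% is lost.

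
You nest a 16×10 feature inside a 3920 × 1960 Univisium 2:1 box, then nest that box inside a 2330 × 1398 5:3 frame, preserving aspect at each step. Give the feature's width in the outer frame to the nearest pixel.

1864 px

Inside the 3920×1960 canvas the feature is height-limited at 3136.00 × 1960.00.
The Univisium 2:1 canvas is width-limited in 2330×1398, giving 2330.00 × 1165.00; scale factor 0.5944.
So the feature's width is 3136.00 × 0.5944 ≈ 1864.00.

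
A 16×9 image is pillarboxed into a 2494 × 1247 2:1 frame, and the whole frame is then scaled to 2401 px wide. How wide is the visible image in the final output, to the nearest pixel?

In the 2494×1247 frame the image fills the height: width = 1247 × 16/9 ≈ 2216.89 px.
The frame scales by 2401/2494 = 0.9627; 2216.89 × 0.9627 ≈ 2134.22 px.

2134 px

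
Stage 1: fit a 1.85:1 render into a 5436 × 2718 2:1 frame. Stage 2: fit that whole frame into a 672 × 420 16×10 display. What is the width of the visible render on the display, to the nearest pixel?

First fit — 1.85:1 into 5436×2718 spans the height: 5028.30 × 2718.00.
The 2:1 canvas is width-limited in 672×420, giving 672.00 × 336.00; scale factor 0.1236.
So the render's width is 5028.30 × 0.1236 ≈ 621.60.

622 px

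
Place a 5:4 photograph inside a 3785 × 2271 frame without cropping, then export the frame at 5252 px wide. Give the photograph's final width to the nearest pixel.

3939 px

Fitted into 3785×2271, the photograph spans the height; its width is 2271 × 5/4 ≈ 2838.75 px.
The frame scales by 5252/3785 = 1.3876; 2838.75 × 1.3876 ≈ 3939.00 px.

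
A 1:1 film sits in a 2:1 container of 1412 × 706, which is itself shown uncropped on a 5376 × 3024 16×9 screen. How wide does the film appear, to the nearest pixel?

2688 px

Inside the 1412×706 canvas the film is height-limited at 706.00 × 706.00.
Second fit — the 2:1 canvas into 5376×3024 spans the width: 5376.00 × 2688.00 (×3.8074 from 1412×706).
So the film's width is 706.00 × 3.8074 ≈ 2688.00.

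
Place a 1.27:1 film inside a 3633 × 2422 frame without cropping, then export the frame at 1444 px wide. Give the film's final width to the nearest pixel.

At 3633×2422 the film is height-limited, so width = 2422 × 1.270 ≈ 3075.94 px.
The frame scales by 1444/3633 = 0.3975; 3075.94 × 0.3975 ≈ 1222.59 px.

1223 px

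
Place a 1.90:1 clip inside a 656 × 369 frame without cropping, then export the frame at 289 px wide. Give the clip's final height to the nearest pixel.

In the 656×369 frame the clip fills the width: height = 656 / 1.900 ≈ 345.26 px.
Resizing to 289 px wide multiplies everything by 0.4405: 345.26 → 152.11 px.

152 px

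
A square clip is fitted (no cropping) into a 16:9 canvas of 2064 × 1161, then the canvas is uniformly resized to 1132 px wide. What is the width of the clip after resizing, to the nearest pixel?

In the 2064×1161 frame the clip fills the height: width = 1161 × 1/1 ≈ 1161.00 px.
Resizing to 1132 px wide multiplies everything by 0.5484: 1161.00 → 636.75 px.

637 px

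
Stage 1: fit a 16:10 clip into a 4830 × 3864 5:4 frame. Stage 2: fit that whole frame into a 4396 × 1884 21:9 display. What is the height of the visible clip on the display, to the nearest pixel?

1472 px

Inside the 4830×3864 canvas the clip is width-limited at 4830.00 × 3018.75.
5:4 in 4396×1884: fills the height, so the intermediate becomes 2355.00 × 1884.00 — a scale of ×0.4876.
The clip scales with it: height 3018.75 × 0.4876 ≈ 1471.88.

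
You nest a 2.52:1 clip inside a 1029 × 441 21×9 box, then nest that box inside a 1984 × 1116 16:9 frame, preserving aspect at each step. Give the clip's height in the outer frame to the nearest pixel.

First fit — 2.52:1 into 1029×441 spans the width: 1029.00 × 408.33.
The 21×9 canvas is width-limited in 1984×1116, giving 1984.00 × 850.29; scale factor 1.9281.
So the clip's height is 408.33 × 1.9281 ≈ 787.30.

787 px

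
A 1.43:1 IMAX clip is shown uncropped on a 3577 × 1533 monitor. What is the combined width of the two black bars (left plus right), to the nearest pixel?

1385 px

1.43:1 IMAX is narrower than 21:9, so it spans the full height.
The clip is 1533 × 1.430 ≈ 2192.19 px wide.
Leftover width: 3577 − 2192.19 = 1384.81 px.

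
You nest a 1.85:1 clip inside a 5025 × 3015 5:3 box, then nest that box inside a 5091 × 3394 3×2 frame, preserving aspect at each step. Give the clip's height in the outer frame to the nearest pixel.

1.85:1 in 5025×3015: fills the width, so the clip is 5025.00 × 2716.22.
5:3 in 5091×3394: fills the width, so the intermediate becomes 5091.00 × 3054.60 — a scale of ×1.0131.
So the clip's height is 2716.22 × 1.0131 ≈ 2751.89.

2752 px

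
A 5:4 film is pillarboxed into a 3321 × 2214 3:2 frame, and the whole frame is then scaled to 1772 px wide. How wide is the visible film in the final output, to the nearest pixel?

1477 px

In the 3321×2214 frame the film fills the height: width = 2214 × 5/4 ≈ 2767.50 px.
Resizing to 1772 px wide multiplies everything by 0.5336: 2767.50 → 1476.67 px.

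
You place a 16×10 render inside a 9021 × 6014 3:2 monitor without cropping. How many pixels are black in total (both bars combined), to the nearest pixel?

3390768 pixels

16×10 is wider than 3:2, so it spans the full width.
Content height = 9021 × 10/16 ≈ 5638.1250 px.
Black = 6014 − 5638.1250 = 375.8750 px.
Across the 9021-px span: 375.8750 × 9021 ≈ 3390768 px.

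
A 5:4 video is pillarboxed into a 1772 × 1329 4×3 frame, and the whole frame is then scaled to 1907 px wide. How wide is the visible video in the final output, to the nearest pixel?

1788 px

Fitted into 1772×1329, the video spans the height; its width is 1329 × 5/4 ≈ 1661.25 px.
The frame scales by 1907/1772 = 1.0762; 1661.25 × 1.0762 ≈ 1787.81 px.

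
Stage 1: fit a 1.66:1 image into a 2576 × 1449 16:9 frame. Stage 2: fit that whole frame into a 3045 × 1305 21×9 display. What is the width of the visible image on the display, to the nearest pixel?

2166 px

First fit — 1.66:1 into 2576×1449 spans the height: 2405.34 × 1449.00.
Second fit — the 16:9 canvas into 3045×1305 spans the height: 2320.00 × 1305.00 (×0.9006 from 2576×1449).
So the image's width is 2405.34 × 0.9006 ≈ 2166.30.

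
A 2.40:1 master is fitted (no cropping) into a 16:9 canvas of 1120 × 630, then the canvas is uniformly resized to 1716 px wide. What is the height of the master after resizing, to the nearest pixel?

715 px

In the 1120×630 frame the master fills the width: height = 1120 / 2.400 ≈ 466.67 px.
The frame scales by 1716/1120 = 1.5321; 466.67 × 1.5321 ≈ 715.00 px.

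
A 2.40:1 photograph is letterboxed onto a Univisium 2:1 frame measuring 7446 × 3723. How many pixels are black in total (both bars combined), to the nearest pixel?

4620243 pixels

Since 2.400 > 2.000, the photograph is width-limited.
Content height = 7446 / 2.400 ≈ 3102.5000 px.
3723 − 3102.5000 = 620.5000 px of bars.
That's 620.5000 × 7446 ≈ 4620243 black pixels.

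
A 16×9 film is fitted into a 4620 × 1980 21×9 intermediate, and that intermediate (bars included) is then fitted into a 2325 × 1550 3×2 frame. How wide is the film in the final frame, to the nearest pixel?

1771 px

Inside the 4620×1980 canvas the film is height-limited at 3520.00 × 1980.00.
Second fit — the 21×9 canvas into 2325×1550 spans the width: 2325.00 × 996.43 (×0.5032 from 4620×1980).
So the film's width is 3520.00 × 0.5032 ≈ 1771.43.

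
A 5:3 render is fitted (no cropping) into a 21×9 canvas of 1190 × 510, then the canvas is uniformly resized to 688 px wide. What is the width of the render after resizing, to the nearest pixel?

491 px

Fitted into 1190×510, the render spans the height; its width is 510 × 5/3 ≈ 850.00 px.
Scaling 1190 → 688 is ×0.5782, so the width becomes 850.00 × 0.5782 ≈ 491.43 px.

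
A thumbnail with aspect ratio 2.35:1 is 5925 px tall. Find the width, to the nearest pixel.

13924 px

Width = 5925 × 2.350 = 13923.75.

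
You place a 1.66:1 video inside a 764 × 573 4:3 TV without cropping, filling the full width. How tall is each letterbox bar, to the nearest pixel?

56 px

That makes the image 460.24 px tall (764 / 1.660).
573 − 460.24 = 112.76 px of bars (56.38 each).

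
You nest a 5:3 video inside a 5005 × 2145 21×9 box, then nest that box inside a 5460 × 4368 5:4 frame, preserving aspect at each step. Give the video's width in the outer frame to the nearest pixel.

Inside the 5005×2145 canvas the video is height-limited at 3575.00 × 2145.00.
21×9 in 5460×4368: fills the width, so the intermediate becomes 5460.00 × 2340.00 — a scale of ×1.0909.
The video scales with it: width 3575.00 × 1.0909 ≈ 3900.00.

3900 px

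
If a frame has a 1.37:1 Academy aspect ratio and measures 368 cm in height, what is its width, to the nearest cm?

At 1.37:1 Academy, 368 × 1.370 ≈ 504.16.

504 cm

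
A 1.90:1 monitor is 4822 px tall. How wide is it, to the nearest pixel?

9162 px

4822 × 1.900 = 9161.80.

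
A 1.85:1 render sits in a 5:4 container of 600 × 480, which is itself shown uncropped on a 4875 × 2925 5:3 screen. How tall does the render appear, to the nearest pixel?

1976 px

First fit — 1.85:1 into 600×480 spans the width: 600.00 × 324.32.
The 5:4 canvas is height-limited in 4875×2925, giving 3656.25 × 2925.00; scale factor 6.0938.
Applying the same ×6.0938: 324.32 → 1976.35.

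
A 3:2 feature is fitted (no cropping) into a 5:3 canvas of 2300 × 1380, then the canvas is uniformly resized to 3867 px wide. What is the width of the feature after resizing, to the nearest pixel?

At 2300×1380 the feature is height-limited, so width = 1380 × 3/2 ≈ 2070.00 px.
Resizing to 3867 px wide multiplies everything by 1.6813: 2070.00 → 3480.30 px.

3480 px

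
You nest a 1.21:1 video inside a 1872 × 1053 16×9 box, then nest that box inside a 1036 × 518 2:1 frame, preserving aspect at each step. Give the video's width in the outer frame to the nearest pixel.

First fit — 1.21:1 into 1872×1053 spans the height: 1274.13 × 1053.00.
The 16×9 canvas is height-limited in 1036×518, giving 920.89 × 518.00; scale factor 0.4919.
The video scales with it: width 1274.13 × 0.4919 ≈ 626.78.

627 px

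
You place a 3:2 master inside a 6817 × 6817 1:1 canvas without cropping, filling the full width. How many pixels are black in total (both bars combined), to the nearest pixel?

15490496 pixels

Content height = 6817 × 2/3 ≈ 4544.6667 px.
Leftover height: 6817 − 4544.6667 = 2272.3333 px.
Across the 6817-px span: 2272.3333 × 6817 ≈ 15490496 px.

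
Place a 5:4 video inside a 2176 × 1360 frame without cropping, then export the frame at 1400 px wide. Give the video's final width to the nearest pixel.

Fitted into 2176×1360, the video spans the height; its width is 1360 × 5/4 ≈ 1700.00 px.
Resizing to 1400 px wide multiplies everything by 0.6434: 1700.00 → 1093.75 px.

1094 px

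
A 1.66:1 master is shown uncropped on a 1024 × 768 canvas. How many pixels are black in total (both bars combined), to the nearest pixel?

Since 1.660 > 1.333, the master is width-limited.
The master is 1024 / 1.660 ≈ 616.8675 px tall.
768 − 616.8675 = 151.1325 px of bars.
Across the 1024-px span: 151.1325 × 1024 ≈ 154760 px.

154760 pixels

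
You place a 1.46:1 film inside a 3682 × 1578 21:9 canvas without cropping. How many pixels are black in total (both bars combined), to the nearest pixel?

2174673 pixels

1.46:1 is narrower than 21:9, so it spans the full height.
The film is 1578 × 1.460 ≈ 2303.8800 px wide.
Leftover width: 3682 − 2303.8800 = 1378.1200 px.
Across the 1578-px span: 1378.1200 × 1578 ≈ 2174673 px.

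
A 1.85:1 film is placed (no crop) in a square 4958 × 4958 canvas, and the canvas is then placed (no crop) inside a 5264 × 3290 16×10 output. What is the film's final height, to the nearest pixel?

1778 px

First fit — 1.85:1 into 4958×4958 spans the width: 4958.00 × 2680.00.
Second fit — the square canvas into 5264×3290 spans the height: 3290.00 × 3290.00 (×0.6636 from 4958×4958).
So the film's height is 2680.00 × 0.6636 ≈ 1778.38.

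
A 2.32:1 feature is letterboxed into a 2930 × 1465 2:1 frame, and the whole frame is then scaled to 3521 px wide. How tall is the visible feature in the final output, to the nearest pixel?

Fitted into 2930×1465, the feature spans the width; its height is 2930 / 2.320 ≈ 1262.93 px.
The frame scales by 3521/2930 = 1.2017; 1262.93 × 1.2017 ≈ 1517.67 px.

1518 px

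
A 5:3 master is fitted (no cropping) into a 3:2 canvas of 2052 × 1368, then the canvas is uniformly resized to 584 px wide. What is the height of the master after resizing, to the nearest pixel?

In the 2052×1368 frame the master fills the width: height = 2052 × 3/5 ≈ 1231.20 px.
The frame scales by 584/2052 = 0.2846; 1231.20 × 0.2846 ≈ 350.40 px.

350 px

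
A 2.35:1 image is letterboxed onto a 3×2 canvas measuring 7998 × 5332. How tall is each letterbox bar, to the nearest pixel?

964 px

2.35:1 (2.350) > 3×2 (1.500), so the image fills the width.
Content height = 7998 / 2.350 ≈ 3403.40 px.
5332 − 3403.40 = 1928.60 px of bars (964.30 each).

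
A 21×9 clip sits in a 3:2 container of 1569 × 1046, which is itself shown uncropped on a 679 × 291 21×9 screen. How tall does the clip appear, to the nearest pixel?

187 px

First fit — 21×9 into 1569×1046 spans the width: 1569.00 × 672.43.
The 3:2 canvas is height-limited in 679×291, giving 436.50 × 291.00; scale factor 0.2782.
The clip scales with it: height 672.43 × 0.2782 ≈ 187.07.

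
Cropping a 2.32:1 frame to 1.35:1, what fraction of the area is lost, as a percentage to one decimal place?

41.8%

1.35:1 is narrower than 2.32:1, so the crop keeps the full height and trims the width.
Fraction kept = (1.350)/(2.320) ≈ 58.19%, so 41.81% is lost.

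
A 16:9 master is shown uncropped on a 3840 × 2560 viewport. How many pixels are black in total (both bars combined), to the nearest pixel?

1536000 pixels

16:9 is wider than 3:2, so it spans the full width.
Content height = 3840 × 9/16 ≈ 2160.0000 px.
Leftover height: 2560 − 2160.0000 = 400.0000 px.
Bar area = 400.0000 × 3840 ≈ 1536000 px.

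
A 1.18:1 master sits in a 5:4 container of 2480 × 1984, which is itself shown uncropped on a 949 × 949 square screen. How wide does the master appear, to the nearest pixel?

1.18:1 in 2480×1984: fills the height, so the master is 2341.12 × 1984.00.
5:4 in 949×949: fills the width, so the intermediate becomes 949.00 × 759.20 — a scale of ×0.3827.
So the master's width is 2341.12 × 0.3827 ≈ 895.86.

896 px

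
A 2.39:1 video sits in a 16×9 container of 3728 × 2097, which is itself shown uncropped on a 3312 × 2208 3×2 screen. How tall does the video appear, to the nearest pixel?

Inside the 3728×2097 canvas the video is width-limited at 3728.00 × 1559.83.
16×9 in 3312×2208: fills the width, so the intermediate becomes 3312.00 × 1863.00 — a scale of ×0.8884.
The video scales with it: height 1559.83 × 0.8884 ≈ 1385.77.

1386 px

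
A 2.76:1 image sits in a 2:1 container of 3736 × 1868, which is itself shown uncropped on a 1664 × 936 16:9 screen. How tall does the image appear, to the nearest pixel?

Inside the 3736×1868 canvas the image is width-limited at 3736.00 × 1353.62.
2:1 in 1664×936: fills the width, so the intermediate becomes 1664.00 × 832.00 — a scale of ×0.4454.
So the image's height is 1353.62 × 0.4454 ≈ 602.90.

603 px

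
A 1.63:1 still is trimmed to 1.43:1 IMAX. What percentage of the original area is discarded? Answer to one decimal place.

The height stays; only width is cut (since 1.43:1 IMAX is narrower than 1.63:1).
Fraction kept = (1.430)/(1.630) ≈ 87.73%, so 12.27% is lost.

12.3%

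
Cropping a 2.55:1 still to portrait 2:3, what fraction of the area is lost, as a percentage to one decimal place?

The height stays; only width is cut (since portrait 2:3 is narrower than 2.55:1).
Fraction kept = (0.667)/(2.550) ≈ 26.14%, so 73.86% is lost.

73.9%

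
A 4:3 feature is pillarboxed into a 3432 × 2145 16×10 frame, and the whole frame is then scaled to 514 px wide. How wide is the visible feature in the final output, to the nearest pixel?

428 px

Fitted into 3432×2145, the feature spans the height; its width is 2145 × 4/3 ≈ 2860.00 px.
Resizing to 514 px wide multiplies everything by 0.1498: 2860.00 → 428.33 px.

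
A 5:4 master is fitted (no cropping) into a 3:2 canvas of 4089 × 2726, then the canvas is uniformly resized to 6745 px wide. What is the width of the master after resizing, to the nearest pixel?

In the 4089×2726 frame the master fills the height: width = 2726 × 5/4 ≈ 3407.50 px.
Scaling 4089 → 6745 is ×1.6495, so the width becomes 3407.50 × 1.6495 ≈ 5620.83 px.

5621 px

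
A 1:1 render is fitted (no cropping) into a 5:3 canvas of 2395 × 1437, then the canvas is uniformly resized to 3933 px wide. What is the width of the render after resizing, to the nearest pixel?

2360 px

Fitted into 2395×1437, the render spans the height; its width is 1437 × 1/1 ≈ 1437.00 px.
Resizing to 3933 px wide multiplies everything by 1.6422: 1437.00 → 2359.80 px.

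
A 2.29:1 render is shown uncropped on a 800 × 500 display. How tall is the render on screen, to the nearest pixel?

Since 2.290 > 1.600, the render is width-limited.
Content height = 800 / 2.290 ≈ 349.34 px.

349 px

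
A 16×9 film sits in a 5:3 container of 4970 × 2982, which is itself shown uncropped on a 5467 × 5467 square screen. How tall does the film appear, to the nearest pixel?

16×9 in 4970×2982: fills the width, so the film is 4970.00 × 2795.62.
Second fit — the 5:3 canvas into 5467×5467 spans the width: 5467.00 × 3280.20 (×1.1000 from 4970×2982).
Applying the same ×1.1000: 2795.62 → 3075.19.

3075 px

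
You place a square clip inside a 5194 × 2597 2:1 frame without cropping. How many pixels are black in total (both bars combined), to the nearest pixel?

6744409 pixels

square is narrower than 2:1, so it spans the full height.
Content width = 2597 × 1/1 ≈ 2597.0000 px.
5194 − 2597.0000 = 2597.0000 px of bars.
Across the 2597-px span: 2597.0000 × 2597 ≈ 6744409 px.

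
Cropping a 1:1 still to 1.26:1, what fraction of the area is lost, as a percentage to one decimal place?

20.6%

1.26:1 is wider than 1:1, so the crop keeps the full width and trims the height.
Fraction kept = (1.000)/(1.260) ≈ 79.37%, so 20.63% is lost.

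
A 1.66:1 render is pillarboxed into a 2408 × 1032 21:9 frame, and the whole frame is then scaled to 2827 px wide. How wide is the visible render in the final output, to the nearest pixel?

2011 px

At 2408×1032 the render is height-limited, so width = 1032 × 1.660 ≈ 1713.12 px.
Resizing to 2827 px wide multiplies everything by 1.1740: 1713.12 → 2011.21 px.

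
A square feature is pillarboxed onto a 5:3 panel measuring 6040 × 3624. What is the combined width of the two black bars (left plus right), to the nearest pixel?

square is narrower than 5:3, so it spans the full height.
The feature is 3624 × 1/1 ≈ 3624.00 px wide.
Leftover width: 6040 − 3624.00 = 2416.00 px.

2416 px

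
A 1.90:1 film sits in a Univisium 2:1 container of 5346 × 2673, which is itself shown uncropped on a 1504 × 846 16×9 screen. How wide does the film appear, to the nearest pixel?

1.90:1 in 5346×2673: fills the height, so the film is 5078.70 × 2673.00.
The Univisium 2:1 canvas is width-limited in 1504×846, giving 1504.00 × 752.00; scale factor 0.2813.
So the film's width is 5078.70 × 0.2813 ≈ 1428.80.

1429 px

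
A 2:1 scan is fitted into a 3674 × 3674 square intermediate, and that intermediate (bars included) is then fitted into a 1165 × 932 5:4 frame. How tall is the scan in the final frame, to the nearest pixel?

466 px

First fit — 2:1 into 3674×3674 spans the width: 3674.00 × 1837.00.
square in 1165×932: fills the height, so the intermediate becomes 932.00 × 932.00 — a scale of ×0.2537.
So the scan's height is 1837.00 × 0.2537 ≈ 466.00.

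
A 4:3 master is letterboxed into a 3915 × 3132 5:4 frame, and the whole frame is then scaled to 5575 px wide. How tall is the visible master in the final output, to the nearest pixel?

Fitted into 3915×3132, the master spans the width; its height is 3915 × 3/4 ≈ 2936.25 px.
Resizing to 5575 px wide multiplies everything by 1.4240: 2936.25 → 4181.25 px.

4181 px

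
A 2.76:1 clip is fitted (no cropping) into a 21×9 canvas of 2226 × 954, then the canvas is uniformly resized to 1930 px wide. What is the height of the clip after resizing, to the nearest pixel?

In the 2226×954 frame the clip fills the width: height = 2226 / 2.760 ≈ 806.52 px.
The frame scales by 1930/2226 = 0.8670; 806.52 × 0.8670 ≈ 699.28 px.

699 px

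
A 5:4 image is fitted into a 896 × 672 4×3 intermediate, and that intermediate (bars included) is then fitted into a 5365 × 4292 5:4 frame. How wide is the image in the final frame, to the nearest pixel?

5:4 in 896×672: fills the height, so the image is 840.00 × 672.00.
4×3 in 5365×4292: fills the width, so the intermediate becomes 5365.00 × 4023.75 — a scale of ×5.9877.
Applying the same ×5.9877: 840.00 → 5029.69.

5030 px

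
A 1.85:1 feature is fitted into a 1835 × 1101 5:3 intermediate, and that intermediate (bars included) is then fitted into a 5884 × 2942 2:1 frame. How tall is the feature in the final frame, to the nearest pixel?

1.85:1 in 1835×1101: fills the width, so the feature is 1835.00 × 991.89.
Second fit — the 5:3 canvas into 5884×2942 spans the height: 4903.33 × 2942.00 (×2.6721 from 1835×1101).
So the feature's height is 991.89 × 2.6721 ≈ 2650.45.

2650 px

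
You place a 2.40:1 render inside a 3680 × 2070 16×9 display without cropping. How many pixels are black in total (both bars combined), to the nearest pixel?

2.40:1 is wider than 16×9, so it spans the full width.
That makes the image 1533.3333 px tall (3680 / 2.400).
Black = 2070 − 1533.3333 = 536.6667 px.
Bar area = 536.6667 × 3680 ≈ 1974933 px.

1974933 pixels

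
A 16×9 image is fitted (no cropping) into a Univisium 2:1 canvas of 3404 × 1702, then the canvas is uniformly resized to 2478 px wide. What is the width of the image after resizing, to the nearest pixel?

Fitted into 3404×1702, the image spans the height; its width is 1702 × 16/9 ≈ 3025.78 px.
Scaling 3404 → 2478 is ×0.7280, so the width becomes 3025.78 × 0.7280 ≈ 2202.67 px.

2203 px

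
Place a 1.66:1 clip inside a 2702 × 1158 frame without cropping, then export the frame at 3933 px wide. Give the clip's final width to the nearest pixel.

In the 2702×1158 frame the clip fills the height: width = 1158 × 1.660 ≈ 1922.28 px.
Resizing to 3933 px wide multiplies everything by 1.4556: 1922.28 → 2798.05 px.

2798 px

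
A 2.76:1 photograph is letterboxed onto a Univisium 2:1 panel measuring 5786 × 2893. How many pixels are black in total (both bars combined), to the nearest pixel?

2.76:1 (2.760) > Univisium 2:1 (2.000), so the photograph fills the width.
Content height = 5786 / 2.760 ≈ 2096.3768 px.
2893 − 2096.3768 = 796.6232 px of bars.
Across the 5786-px span: 796.6232 × 5786 ≈ 4609262 px.

4609262 pixels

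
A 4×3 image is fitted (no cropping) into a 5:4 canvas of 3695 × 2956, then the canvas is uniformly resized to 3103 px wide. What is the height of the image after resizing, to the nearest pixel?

In the 3695×2956 frame the image fills the width: height = 3695 × 3/4 ≈ 2771.25 px.
Resizing to 3103 px wide multiplies everything by 0.8398: 2771.25 → 2327.25 px.

2327 px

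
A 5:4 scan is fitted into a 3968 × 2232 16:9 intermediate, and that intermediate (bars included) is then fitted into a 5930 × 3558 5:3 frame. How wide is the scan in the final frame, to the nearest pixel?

4170 px

Inside the 3968×2232 canvas the scan is height-limited at 2790.00 × 2232.00.
Second fit — the 16:9 canvas into 5930×3558 spans the width: 5930.00 × 3335.62 (×1.4945 from 3968×2232).
So the scan's width is 2790.00 × 1.4945 ≈ 4169.53.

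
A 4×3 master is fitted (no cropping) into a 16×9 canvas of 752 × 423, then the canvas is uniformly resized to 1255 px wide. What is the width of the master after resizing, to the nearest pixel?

At 752×423 the master is height-limited, so width = 423 × 4/3 ≈ 564.00 px.
The frame scales by 1255/752 = 1.6689; 564.00 × 1.6689 ≈ 941.25 px.

941 px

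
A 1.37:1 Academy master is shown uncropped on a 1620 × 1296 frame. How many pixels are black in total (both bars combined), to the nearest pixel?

183900 pixels

Since 1.370 > 1.250, the master is width-limited.
The master is 1620 / 1.370 ≈ 1182.4818 px tall.
1296 − 1182.4818 = 113.5182 px of bars.
That's 113.5182 × 1620 ≈ 183900 black pixels.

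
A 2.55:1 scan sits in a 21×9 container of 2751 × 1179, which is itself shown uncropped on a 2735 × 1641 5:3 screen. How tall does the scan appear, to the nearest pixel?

Inside the 2751×1179 canvas the scan is width-limited at 2751.00 × 1078.82.
Second fit — the 21×9 canvas into 2735×1641 spans the width: 2735.00 × 1172.14 (×0.9942 from 2751×1179).
Applying the same ×0.9942: 1078.82 → 1072.55.

1073 px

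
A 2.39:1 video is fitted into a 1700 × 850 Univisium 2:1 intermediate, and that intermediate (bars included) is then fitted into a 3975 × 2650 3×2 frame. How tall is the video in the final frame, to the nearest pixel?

2.39:1 in 1700×850: fills the width, so the video is 1700.00 × 711.30.
Second fit — the Univisium 2:1 canvas into 3975×2650 spans the width: 3975.00 × 1987.50 (×2.3382 from 1700×850).
Applying the same ×2.3382: 711.30 → 1663.18.

1663 px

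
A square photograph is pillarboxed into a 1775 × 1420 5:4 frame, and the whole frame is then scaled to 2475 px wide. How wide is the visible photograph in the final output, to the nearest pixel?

In the 1775×1420 frame the photograph fills the height: width = 1420 × 1/1 ≈ 1420.00 px.
Scaling 1775 → 2475 is ×1.3944, so the width becomes 1420.00 × 1.3944 ≈ 1980.00 px.

1980 px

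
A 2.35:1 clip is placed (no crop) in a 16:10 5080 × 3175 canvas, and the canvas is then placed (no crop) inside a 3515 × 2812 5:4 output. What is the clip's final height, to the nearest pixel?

1496 px

Inside the 5080×3175 canvas the clip is width-limited at 5080.00 × 2161.70.
The 16:10 canvas is width-limited in 3515×2812, giving 3515.00 × 2196.88; scale factor 0.6919.
So the clip's height is 2161.70 × 0.6919 ≈ 1495.74.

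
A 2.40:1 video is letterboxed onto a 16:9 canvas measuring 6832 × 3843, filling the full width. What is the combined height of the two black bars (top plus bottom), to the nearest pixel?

996 px

The video is 6832 / 2.400 ≈ 2846.67 px tall.
3843 − 2846.67 = 996.33 px of bars.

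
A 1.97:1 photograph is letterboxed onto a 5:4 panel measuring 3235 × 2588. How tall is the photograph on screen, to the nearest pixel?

1.97:1 (1.970) > 5:4 (1.250), so the photograph fills the width.
That makes the image 1642.13 px tall (3235 / 1.970).

1642 px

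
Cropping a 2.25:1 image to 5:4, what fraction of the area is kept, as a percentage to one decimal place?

The height stays; only width is cut (since 5:4 is narrower than 2.25:1).
Area ratio = (1.250)/(2.250) = 55.56% retained.

55.6%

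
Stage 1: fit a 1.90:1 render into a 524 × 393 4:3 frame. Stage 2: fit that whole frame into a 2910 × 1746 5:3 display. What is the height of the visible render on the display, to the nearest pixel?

Inside the 524×393 canvas the render is width-limited at 524.00 × 275.79.
4:3 in 2910×1746: fills the height, so the intermediate becomes 2328.00 × 1746.00 — a scale of ×4.4427.
So the render's height is 275.79 × 4.4427 ≈ 1225.26.

1225 px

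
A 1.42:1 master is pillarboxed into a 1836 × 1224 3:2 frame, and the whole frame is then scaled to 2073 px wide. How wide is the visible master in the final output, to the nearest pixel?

Fitted into 1836×1224, the master spans the height; its width is 1224 × 1.420 ≈ 1738.08 px.
The frame scales by 2073/1836 = 1.1291; 1738.08 × 1.1291 ≈ 1962.44 px.

1962 px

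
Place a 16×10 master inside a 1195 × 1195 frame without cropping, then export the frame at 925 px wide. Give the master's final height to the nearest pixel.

578 px

In the 1195×1195 frame the master fills the width: height = 1195 × 10/16 ≈ 746.88 px.
Resizing to 925 px wide multiplies everything by 0.7741: 746.88 → 578.12 px.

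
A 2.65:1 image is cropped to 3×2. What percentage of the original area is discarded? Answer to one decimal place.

43.4%

The height stays; only width is cut (since 3×2 is narrower than 2.65:1).
(1.500)/(2.650) ≈ 0.566 of the area survives, leaving 43.40% discarded.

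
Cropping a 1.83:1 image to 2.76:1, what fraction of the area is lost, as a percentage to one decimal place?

The width stays; only height is cut (since 2.76:1 is wider than 1.83:1).
Fraction kept = (1.830)/(2.760) ≈ 66.30%, so 33.70% is lost.

33.7%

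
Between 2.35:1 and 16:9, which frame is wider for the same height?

2.35:1

2.35 and 16:9 = 1.778; 2.35 > 1.778.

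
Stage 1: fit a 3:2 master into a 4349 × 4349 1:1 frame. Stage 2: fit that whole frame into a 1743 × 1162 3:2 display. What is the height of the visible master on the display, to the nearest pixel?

3:2 in 4349×4349: fills the width, so the master is 4349.00 × 2899.33.
1:1 in 1743×1162: fills the height, so the intermediate becomes 1162.00 × 1162.00 — a scale of ×0.2672.
Applying the same ×0.2672: 2899.33 → 774.67.

775 px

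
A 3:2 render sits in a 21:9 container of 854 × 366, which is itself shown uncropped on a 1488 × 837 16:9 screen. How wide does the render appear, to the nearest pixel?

957 px

3:2 in 854×366: fills the height, so the render is 549.00 × 366.00.
Second fit — the 21:9 canvas into 1488×837 spans the width: 1488.00 × 637.71 (×1.7424 from 854×366).
The render scales with it: width 549.00 × 1.7424 ≈ 956.57.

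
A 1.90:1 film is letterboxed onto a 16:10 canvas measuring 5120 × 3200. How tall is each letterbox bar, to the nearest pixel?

1.90:1 (1.900) > 16:10 (1.600), so the film fills the width.
The film is 5120 / 1.900 ≈ 2694.74 px tall.
Leftover height: 3200 − 2694.74 = 505.26 px → 252.63 each side.

253 px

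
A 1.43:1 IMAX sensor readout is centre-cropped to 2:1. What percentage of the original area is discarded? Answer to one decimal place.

28.5%

2:1 is wider than 1.43:1 IMAX, so the crop keeps the full width and trims the height.
Area ratio = (1.430)/(2.000) = 71.50%; the remaining 28.50% is cropped out.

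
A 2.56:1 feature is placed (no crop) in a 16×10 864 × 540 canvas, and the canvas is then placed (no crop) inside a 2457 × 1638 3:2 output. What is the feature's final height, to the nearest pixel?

960 px

2.56:1 in 864×540: fills the width, so the feature is 864.00 × 337.50.
16×10 in 2457×1638: fills the width, so the intermediate becomes 2457.00 × 1535.62 — a scale of ×2.8438.
Applying the same ×2.8438: 337.50 → 959.77.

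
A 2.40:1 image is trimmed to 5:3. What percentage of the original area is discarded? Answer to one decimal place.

5:3 is narrower than 2.40:1, so the crop keeps the full height and trims the width.
Area ratio = (1.667)/(2.400) = 69.44%; the remaining 30.56% is cropped out.

30.6%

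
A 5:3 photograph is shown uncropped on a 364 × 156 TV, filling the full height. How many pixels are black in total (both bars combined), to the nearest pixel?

16224 pixels

The photograph is 156 × 5/3 ≈ 260.0000 px wide.
364 − 260.0000 = 104.0000 px of bars.
Bar area = 104.0000 × 156 ≈ 16224 px.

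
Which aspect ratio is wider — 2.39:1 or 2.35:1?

2.39 and 2.35; 2.39 > 2.35.

2.39:1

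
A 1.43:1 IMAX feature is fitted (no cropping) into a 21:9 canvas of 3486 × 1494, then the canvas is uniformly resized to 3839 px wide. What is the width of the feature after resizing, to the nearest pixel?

2353 px

Fitted into 3486×1494, the feature spans the height; its width is 1494 × 1.430 ≈ 2136.42 px.
The frame scales by 3839/3486 = 1.1013; 2136.42 × 1.1013 ≈ 2352.76 px.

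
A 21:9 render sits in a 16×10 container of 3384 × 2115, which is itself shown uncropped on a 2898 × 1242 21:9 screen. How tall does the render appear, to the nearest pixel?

First fit — 21:9 into 3384×2115 spans the width: 3384.00 × 1450.29.
Second fit — the 16×10 canvas into 2898×1242 spans the height: 1987.20 × 1242.00 (×0.5872 from 3384×2115).
So the render's height is 1450.29 × 0.5872 ≈ 851.66.

852 px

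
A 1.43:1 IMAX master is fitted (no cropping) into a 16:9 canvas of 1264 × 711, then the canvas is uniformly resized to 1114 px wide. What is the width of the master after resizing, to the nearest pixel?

896 px

At 1264×711 the master is height-limited, so width = 711 × 1.430 ≈ 1016.73 px.
Scaling 1264 → 1114 is ×0.8813, so the width becomes 1016.73 × 0.8813 ≈ 896.07 px.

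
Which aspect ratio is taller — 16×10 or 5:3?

16×10 = 1.6 and 5:3 = 1.667; 1.667 > 1.6. The smaller width-to-height ratio is the taller frame.

16×10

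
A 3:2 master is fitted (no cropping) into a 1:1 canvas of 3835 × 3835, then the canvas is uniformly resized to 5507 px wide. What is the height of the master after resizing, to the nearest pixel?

Fitted into 3835×3835, the master spans the width; its height is 3835 × 2/3 ≈ 2556.67 px.
Scaling 3835 → 5507 is ×1.4360, so the height becomes 2556.67 × 1.4360 ≈ 3671.33 px.

3671 px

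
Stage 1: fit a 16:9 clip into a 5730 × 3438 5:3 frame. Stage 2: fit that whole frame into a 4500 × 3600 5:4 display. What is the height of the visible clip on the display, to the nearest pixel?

Inside the 5730×3438 canvas the clip is width-limited at 5730.00 × 3223.12.
5:3 in 4500×3600: fills the width, so the intermediate becomes 4500.00 × 2700.00 — a scale of ×0.7853.
The clip scales with it: height 3223.12 × 0.7853 ≈ 2531.25.

2531 px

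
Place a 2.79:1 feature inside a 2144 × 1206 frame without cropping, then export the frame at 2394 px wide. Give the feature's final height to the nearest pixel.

858 px

At 2144×1206 the feature is width-limited, so height = 2144 / 2.790 ≈ 768.46 px.
Scaling 2144 → 2394 is ×1.1166, so the height becomes 768.46 × 1.1166 ≈ 858.06 px.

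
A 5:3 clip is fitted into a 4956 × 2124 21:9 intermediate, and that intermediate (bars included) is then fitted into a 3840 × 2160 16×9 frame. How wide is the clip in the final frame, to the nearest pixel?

2743 px

First fit — 5:3 into 4956×2124 spans the height: 3540.00 × 2124.00.
The 21:9 canvas is width-limited in 3840×2160, giving 3840.00 × 1645.71; scale factor 0.7748.
The clip scales with it: width 3540.00 × 0.7748 ≈ 2742.86.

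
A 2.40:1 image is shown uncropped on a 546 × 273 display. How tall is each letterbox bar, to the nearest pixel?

23 px

2.40:1 is wider than 2:1, so it spans the full width.
The image is 546 / 2.400 ≈ 227.50 px tall.
Black = 273 − 227.50 = 45.50 px, or 22.75 per bar.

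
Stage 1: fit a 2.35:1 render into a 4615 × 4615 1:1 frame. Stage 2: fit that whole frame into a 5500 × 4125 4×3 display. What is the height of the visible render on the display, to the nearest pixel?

2.35:1 in 4615×4615: fills the width, so the render is 4615.00 × 1963.83.
1:1 in 5500×4125: fills the height, so the intermediate becomes 4125.00 × 4125.00 — a scale of ×0.8938.
Applying the same ×0.8938: 1963.83 → 1755.32.

1755 px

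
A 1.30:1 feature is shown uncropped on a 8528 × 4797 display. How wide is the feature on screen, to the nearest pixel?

1.30:1 is narrower than 16:9, so it spans the full height.
Content width = 4797 × 1.300 ≈ 6236.10 px.

6236 px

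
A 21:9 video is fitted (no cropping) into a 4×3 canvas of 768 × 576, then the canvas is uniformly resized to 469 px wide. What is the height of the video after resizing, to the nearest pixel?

201 px

In the 768×576 frame the video fills the width: height = 768 × 9/21 ≈ 329.14 px.
Scaling 768 → 469 is ×0.6107, so the height becomes 329.14 × 0.6107 ≈ 201.00 px.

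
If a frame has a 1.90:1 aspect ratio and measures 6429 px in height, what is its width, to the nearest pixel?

6429 × 1.900 = 12215.10.

12215 px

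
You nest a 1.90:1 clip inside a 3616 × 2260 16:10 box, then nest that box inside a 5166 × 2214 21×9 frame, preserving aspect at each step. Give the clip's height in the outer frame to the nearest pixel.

1864 px

First fit — 1.90:1 into 3616×2260 spans the width: 3616.00 × 1903.16.
The 16:10 canvas is height-limited in 5166×2214, giving 3542.40 × 2214.00; scale factor 0.9796.
So the clip's height is 1903.16 × 0.9796 ≈ 1864.42.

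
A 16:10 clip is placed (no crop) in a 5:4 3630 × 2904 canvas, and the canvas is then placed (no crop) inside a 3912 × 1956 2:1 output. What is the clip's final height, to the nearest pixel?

1528 px

16:10 in 3630×2904: fills the width, so the clip is 3630.00 × 2268.75.
Second fit — the 5:4 canvas into 3912×1956 spans the height: 2445.00 × 1956.00 (×0.6736 from 3630×2904).
So the clip's height is 2268.75 × 0.6736 ≈ 1528.12.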